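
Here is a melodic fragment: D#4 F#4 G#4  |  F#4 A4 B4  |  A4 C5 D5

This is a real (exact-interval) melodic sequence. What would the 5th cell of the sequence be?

Eb5 Gb5 Ab5

Unit = 3 notes; the statements start on D#4, F#4, A4, moving up a 3rd each time.
Continuing the starts: C5 → Eb5.
Statement 5 starts on Eb5 and keeps the same exact contour: Eb5 Gb5 Ab5.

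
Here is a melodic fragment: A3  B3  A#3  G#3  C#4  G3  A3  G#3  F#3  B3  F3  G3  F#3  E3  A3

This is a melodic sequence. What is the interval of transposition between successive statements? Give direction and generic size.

down a 2nd

Unit = 5 notes; the statements start on A3, G3, F3, moving down a 2nd each time.
From A3 to G3: down a 2nd.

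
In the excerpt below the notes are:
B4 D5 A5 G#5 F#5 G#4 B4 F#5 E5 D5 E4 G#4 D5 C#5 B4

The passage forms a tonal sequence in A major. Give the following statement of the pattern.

With a 5-note motive the entries are B4, G#4, E4, each down a 3rd from the previous.
So cell 4 is C#4 E4 B4 A4 G#4.

C#4 E4 B4 A4 G#4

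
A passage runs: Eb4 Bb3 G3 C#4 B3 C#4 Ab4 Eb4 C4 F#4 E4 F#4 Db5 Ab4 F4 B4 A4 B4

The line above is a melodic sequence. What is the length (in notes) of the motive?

6

18 notes total. Splitting into 3 groups of 6:
Eb4 Bb3 G3 C#4 B3 C#4 | Ab4 Eb4 C4 F#4 E4 F#4 | Db5 Ab4 F4 B4 A4 B4
That's a consistent up a 4th shift per cell, and no other grouping gives one.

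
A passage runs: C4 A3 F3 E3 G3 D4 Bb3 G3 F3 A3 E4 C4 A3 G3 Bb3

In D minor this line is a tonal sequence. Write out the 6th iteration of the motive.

The 5-note cells begin on C4, D4, E4 — each up a 2nd from the last.
Continuing the starts: F4 → G4 → A4.
So cell 6 is A4 F4 D4 C4 E4.

A4 F4 D4 C4 E4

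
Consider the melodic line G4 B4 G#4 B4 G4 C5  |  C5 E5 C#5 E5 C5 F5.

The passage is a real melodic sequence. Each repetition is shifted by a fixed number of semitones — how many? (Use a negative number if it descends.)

5

Unit = 6 notes; the statements start on G4, C5, moving up a 4th each time.
Counting half-steps from G4 to C5: 5.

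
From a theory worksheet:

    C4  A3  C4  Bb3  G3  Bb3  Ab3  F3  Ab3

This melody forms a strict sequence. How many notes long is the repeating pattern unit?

3

9 notes total. Splitting into 3 groups of 3:
C4 A3 C4 | Bb3 G3 Bb3 | Ab3 F3 Ab3
That's a consistent down a 2nd shift per cell, and no other grouping gives one.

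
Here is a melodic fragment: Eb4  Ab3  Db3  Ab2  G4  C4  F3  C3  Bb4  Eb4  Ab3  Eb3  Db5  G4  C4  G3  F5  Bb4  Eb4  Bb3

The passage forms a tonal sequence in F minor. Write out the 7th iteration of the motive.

C6 F5 Bb4 F4

Unit = 4 notes; the statements start on Eb4, G4, Bb4, Db5, F5, moving up a 3rd each time.
Continuing the starts: Ab5 → C6.
Statement 7 starts on C6 and keeps the same diatonic contour: C6 F5 Bb4 F4.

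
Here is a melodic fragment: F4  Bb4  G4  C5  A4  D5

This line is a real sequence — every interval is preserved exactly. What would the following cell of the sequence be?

B4 E5

The 2-note cells begin on F4, G4, A4 — each up a 2nd from the last.
Statement 4 starts on B4 and keeps the same exact contour: B4 E5.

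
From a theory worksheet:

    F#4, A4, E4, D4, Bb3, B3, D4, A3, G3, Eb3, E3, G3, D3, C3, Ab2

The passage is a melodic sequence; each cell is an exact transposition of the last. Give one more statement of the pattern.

A2 C3 G2 F2 Db2

The 5-note cells begin on F#4, B3, E3 — each down a 5th from the last.
From A2 the exact shape gives A2 C3 G2 F2 Db2.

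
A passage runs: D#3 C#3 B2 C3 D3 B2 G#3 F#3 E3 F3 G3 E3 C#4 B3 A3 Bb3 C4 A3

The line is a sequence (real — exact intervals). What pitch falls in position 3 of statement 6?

With 6-note cells, note 3 of each statement runs B2, E3, A3.
Carrying that up a 4th forward: D4 → G4 → C5.

C5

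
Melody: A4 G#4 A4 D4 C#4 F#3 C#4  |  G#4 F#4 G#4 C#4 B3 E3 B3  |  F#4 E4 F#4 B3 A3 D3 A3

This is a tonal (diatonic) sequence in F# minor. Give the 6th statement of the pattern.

C#4 B3 C#4 F#3 E3 A2 E3

With a 7-note motive the entries are A4, G#4, F#4, each down a 2nd from the previous.
Extending down a 2nd: E4 → D4 → C#4.
Statement 6 starts on C#4 and keeps the same diatonic contour: C#4 B3 C#4 F#3 E3 A2 E3.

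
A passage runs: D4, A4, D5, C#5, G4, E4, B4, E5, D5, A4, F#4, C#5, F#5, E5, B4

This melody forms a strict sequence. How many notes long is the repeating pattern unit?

There are 15 notes; a 5-note unit gives 3 cells:
D4 A4 D5 C#5 G4 | E4 B4 E5 D5 A4 | F#4 C#5 F#5 E5 B4
That's a consistent up a 2nd shift per cell, and no other grouping gives one.

5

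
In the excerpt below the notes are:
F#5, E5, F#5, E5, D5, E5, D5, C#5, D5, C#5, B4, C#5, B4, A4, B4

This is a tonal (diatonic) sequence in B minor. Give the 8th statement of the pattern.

F#4 E4 F#4

With a 3-note motive the entries are F#5, E5, D5, C#5, B4, each down a 2nd from the previous.
Extending down a 2nd: A4 → G4 → F#4.
From F#4 the diatonic shape gives F#4 E4 F#4.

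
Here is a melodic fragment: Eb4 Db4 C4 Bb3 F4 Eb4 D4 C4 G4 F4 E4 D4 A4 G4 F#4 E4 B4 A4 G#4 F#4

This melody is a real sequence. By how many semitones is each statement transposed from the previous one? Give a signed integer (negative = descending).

The 4-note cells begin on Eb4, F4, G4, A4, B4 — each up a 2nd from the last.
Eb4 to F4 spans +2 semitones.

2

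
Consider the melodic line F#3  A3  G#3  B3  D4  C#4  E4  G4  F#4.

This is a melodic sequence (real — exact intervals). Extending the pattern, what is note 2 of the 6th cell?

The unit is 3 notes. Position-2 pitches of the 3 shown cells: A3, D4, G4.
Carrying that up a 4th forward: C5 → F5 → Bb5.

Bb5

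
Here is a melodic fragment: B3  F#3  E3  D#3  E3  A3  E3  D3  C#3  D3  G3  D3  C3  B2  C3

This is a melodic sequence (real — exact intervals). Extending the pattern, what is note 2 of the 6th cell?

With 5-note cells, note 2 of each statement runs F#3, E3, D3.
Each moves down a 2nd. Continuing: C3 → Bb2 → Ab2.

Ab2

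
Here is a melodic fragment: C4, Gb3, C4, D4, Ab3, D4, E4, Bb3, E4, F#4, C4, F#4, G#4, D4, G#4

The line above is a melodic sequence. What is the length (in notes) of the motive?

There are 15 notes; a 3-note unit gives 5 cells:
C4 Gb3 C4 | D4 Ab3 D4 | E4 Bb3 E4 | F#4 C4 F#4 | G#4 D4 G#4
Every group is a transposition up a 2nd of the one before; no shorter unit works.

3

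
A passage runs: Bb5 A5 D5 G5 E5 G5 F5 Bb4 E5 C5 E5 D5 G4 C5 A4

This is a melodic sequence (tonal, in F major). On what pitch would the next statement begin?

C5

Unit = 5 notes; the statements start on Bb5, G5, E5, moving down a 3rd each time.
The next head, down a 3rd from E5, is C5.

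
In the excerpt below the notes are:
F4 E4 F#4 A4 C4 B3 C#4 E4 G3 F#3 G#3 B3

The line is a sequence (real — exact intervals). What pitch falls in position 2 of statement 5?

G#2

With 4-note cells, note 2 of each statement runs E4, B3, F#3.
Carrying that down a 4th forward: C#3 → G#2.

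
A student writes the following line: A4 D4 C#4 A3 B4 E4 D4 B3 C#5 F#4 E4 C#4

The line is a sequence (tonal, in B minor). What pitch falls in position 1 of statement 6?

With 4-note cells, note 1 of each statement runs A4, B4, C#5.
Each moves up a 2nd. Continuing: D5 → E5 → F#5.

F#5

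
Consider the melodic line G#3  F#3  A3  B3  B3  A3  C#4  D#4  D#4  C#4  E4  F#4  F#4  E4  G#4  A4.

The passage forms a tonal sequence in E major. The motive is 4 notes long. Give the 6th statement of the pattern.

Unit = 4 notes; the statements start on G#3, B3, D#4, F#4, moving up a 3rd each time.
Carrying on: A4 → C#5.
From C#5 the diatonic shape gives C#5 B4 D#5 E5.

C#5 B4 D#5 E5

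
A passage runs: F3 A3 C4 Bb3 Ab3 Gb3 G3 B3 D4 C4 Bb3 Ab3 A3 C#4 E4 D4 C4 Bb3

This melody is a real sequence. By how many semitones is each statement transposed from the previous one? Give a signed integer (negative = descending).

With a 6-note motive the entries are F3, G3, A3, each up a 2nd from the previous.
Counting half-steps from F3 to G3: 2.

2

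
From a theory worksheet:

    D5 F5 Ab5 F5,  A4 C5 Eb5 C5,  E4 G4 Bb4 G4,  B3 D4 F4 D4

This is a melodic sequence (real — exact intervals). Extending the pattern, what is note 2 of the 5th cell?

With 4-note cells, note 2 of each statement runs F5, C5, G4, D4.
One more down a 4th gives A3.

A3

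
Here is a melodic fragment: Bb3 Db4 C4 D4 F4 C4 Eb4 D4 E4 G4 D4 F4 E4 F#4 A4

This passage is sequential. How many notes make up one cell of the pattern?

5

15 notes total. Splitting into 3 groups of 5:
Bb3 Db4 C4 D4 F4 | C4 Eb4 D4 E4 G4 | D4 F4 E4 F#4 A4
Each cell is the previous one up a 2nd — so the unit is 5 notes.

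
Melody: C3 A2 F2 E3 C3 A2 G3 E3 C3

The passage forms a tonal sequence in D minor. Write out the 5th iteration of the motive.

D4 Bb3 G3

The 3-note cells begin on C3, E3, G3 — each up a 3rd from the last.
Continuing the starts: Bb3 → D4.
From D4 the diatonic shape gives D4 Bb3 G3.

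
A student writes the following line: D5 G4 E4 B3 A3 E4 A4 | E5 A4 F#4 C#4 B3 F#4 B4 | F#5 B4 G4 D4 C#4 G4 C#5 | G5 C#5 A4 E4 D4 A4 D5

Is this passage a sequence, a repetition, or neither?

Each 7-note cell is the previous one transposed up a 2nd.

sequence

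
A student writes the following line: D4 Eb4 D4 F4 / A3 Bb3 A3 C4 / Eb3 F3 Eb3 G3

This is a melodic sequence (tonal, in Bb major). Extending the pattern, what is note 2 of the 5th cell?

G2

Grouping in 4s, the 2nd note of each cell is Eb4, Bb3, F3.
Carrying that down a 4th forward: C3 → G2.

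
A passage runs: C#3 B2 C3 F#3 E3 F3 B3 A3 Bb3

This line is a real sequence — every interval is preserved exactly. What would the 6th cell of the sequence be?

D5 C5 Db5

Unit = 3 notes; the statements start on C#3, F#3, B3, moving up a 4th each time.
Continuing the starts: E4 → A4 → D5.
From D5 the exact shape gives D5 C5 Db5.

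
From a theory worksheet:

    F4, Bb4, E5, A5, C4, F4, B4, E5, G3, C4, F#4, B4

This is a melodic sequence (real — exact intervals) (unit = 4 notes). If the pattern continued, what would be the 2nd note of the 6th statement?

A2

Grouping in 4s, the 2nd note of each cell is Bb4, F4, C4.
Each moves down a 4th. Continuing: G3 → D3 → A2.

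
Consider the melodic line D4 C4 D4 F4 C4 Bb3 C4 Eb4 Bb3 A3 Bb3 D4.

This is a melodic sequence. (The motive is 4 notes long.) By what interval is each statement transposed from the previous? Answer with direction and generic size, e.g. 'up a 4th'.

Taking 4-note groups, the heads are D4, C4, Bb3: the pattern moves down a 2nd.
From D4 to C4: down a 2nd.

down a 2nd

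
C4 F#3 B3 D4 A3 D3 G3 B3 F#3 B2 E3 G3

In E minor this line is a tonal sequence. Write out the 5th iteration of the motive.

B2 E2 A2 C3

Taking 4-note groups, the heads are C4, A3, F#3: the pattern moves down a 3rd.
Continuing the starts: D3 → B2.
So cell 5 is B2 E2 A2 C3.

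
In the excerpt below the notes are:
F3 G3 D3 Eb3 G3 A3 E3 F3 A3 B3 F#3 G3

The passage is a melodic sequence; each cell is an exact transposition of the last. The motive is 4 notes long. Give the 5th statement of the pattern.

Taking 4-note groups, the heads are F3, G3, A3: the pattern moves up a 2nd.
Extending up a 2nd: B3 → C#4.
From C#4 the exact shape gives C#4 D#4 A#3 B3.

C#4 D#4 A#3 B3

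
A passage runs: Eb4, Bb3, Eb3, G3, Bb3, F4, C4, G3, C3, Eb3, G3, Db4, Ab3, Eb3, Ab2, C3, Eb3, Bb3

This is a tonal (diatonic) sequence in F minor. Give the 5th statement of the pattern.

Db3 Ab2 Db2 F2 Ab2 Eb3

Taking 6-note groups, the heads are Eb4, C4, Ab3: the pattern moves down a 3rd.
Carrying on: F3 → Db3.
So cell 5 is Db3 Ab2 Db2 F2 Ab2 Eb3.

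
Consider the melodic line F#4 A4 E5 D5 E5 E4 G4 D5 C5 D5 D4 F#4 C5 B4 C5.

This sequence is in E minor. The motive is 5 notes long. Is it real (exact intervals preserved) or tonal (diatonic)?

tonal

Every note is diatonic to E minor.
Cell 1 has +3 semitones from note 1 to 2, but cell 3 has +4 — the interval quality changes while the contour stays the same, which is the hallmark of a tonal sequence.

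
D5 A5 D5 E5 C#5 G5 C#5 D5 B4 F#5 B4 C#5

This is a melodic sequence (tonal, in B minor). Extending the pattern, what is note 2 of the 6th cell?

With 4-note cells, note 2 of each statement runs A5, G5, F#5.
Extending down a 2nd: E5 → D5 → C#5.

C#5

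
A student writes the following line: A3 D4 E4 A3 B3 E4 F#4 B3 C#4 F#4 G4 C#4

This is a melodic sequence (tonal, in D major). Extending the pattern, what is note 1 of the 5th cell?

Grouping in 4s, the 1st note of each cell is A3, B3, C#4.
Each moves up a 2nd. Continuing: D4 → E4.

E4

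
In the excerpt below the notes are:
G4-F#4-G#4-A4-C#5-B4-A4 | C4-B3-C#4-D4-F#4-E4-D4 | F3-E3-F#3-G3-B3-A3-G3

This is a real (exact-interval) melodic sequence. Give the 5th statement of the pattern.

Eb2 D2 E2 F2 A2 G2 F2

Taking 7-note groups, the heads are G4, C4, F3: the pattern moves down a 5th.
Extending down a 5th: Bb2 → Eb2.
So cell 5 is Eb2 D2 E2 F2 A2 G2 F2.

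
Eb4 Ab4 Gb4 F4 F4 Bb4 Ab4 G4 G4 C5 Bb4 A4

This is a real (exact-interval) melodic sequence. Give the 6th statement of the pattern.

C#5 F#5 E5 D#5

Unit = 4 notes; the statements start on Eb4, F4, G4, moving up a 2nd each time.
Continuing the starts: A4 → B4 → C#5.
From C#5 the exact shape gives C#5 F#5 E5 D#5.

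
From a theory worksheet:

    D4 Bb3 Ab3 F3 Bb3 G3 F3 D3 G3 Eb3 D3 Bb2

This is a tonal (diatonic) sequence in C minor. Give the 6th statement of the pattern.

Taking 4-note groups, the heads are D4, Bb3, G3: the pattern moves down a 3rd.
Carrying on: Eb3 → C3 → Ab2.
Statement 6 starts on Ab2 and keeps the same diatonic contour: Ab2 F2 Eb2 C2.

Ab2 F2 Eb2 C2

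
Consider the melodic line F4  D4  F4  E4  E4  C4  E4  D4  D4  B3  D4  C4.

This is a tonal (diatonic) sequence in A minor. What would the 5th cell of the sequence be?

Taking 4-note groups, the heads are F4, E4, D4: the pattern moves down a 2nd.
Carrying on: C4 → B3.
So cell 5 is B3 G3 B3 A3.

B3 G3 B3 A3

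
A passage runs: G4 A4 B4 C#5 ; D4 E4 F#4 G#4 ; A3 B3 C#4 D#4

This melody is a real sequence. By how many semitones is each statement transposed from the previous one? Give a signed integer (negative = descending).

Taking 4-note groups, the heads are G4, D4, A3: the pattern moves down a 4th.
G4 to D4 spans -5 semitones.

-5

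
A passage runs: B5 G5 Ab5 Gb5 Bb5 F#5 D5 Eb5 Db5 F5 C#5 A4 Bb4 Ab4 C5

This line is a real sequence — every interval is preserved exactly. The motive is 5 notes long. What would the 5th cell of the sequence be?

Unit = 5 notes; the statements start on B5, F#5, C#5, moving down a 4th each time.
Carrying on: G#4 → D#4.
From D#4 the exact shape gives D#4 B3 C4 Bb3 D4.

D#4 B3 C4 Bb3 D4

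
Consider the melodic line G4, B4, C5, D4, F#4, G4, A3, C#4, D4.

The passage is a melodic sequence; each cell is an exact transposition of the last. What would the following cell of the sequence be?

E3 G#3 A3

With a 3-note motive the entries are G4, D4, A3, each down a 4th from the previous.
So cell 4 is E3 G#3 A3.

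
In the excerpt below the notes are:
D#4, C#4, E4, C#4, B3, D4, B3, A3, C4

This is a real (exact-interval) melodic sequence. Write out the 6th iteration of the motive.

F3 Eb3 Gb3

With a 3-note motive the entries are D#4, C#4, B3, each down a 2nd from the previous.
Extending down a 2nd: A3 → G3 → F3.
Statement 6 starts on F3 and keeps the same exact contour: F3 Eb3 Gb3.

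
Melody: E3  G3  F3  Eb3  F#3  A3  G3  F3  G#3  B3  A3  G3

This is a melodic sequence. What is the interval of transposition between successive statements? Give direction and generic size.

Unit = 4 notes; the statements start on E3, F#3, G#3, moving up a 2nd each time.
E3 to F#3 is up a 2nd.

up a 2nd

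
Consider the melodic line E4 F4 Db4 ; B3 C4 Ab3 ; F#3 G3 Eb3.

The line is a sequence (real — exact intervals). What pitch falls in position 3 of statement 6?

The unit is 3 notes. Position-3 pitches of the 3 shown cells: Db4, Ab3, Eb3.
Carrying that down a 4th forward: Bb2 → F2 → C2.

C2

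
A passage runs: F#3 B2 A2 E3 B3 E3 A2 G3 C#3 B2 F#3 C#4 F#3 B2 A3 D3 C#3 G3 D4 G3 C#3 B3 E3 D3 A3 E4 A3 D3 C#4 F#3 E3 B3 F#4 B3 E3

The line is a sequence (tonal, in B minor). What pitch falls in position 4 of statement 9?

F#4

The unit is 7 notes. Position-4 pitches of the 5 shown cells: E3, F#3, G3, A3, B3.
Each moves up a 2nd. Continuing: C#4 → D4 → E4 → F#4.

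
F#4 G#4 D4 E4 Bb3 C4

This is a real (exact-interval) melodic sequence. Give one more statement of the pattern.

The 2-note cells begin on F#4, D4, Bb3 — each down a 3rd from the last.
Statement 4 starts on Gb3 and keeps the same exact contour: Gb3 Ab3.

Gb3 Ab3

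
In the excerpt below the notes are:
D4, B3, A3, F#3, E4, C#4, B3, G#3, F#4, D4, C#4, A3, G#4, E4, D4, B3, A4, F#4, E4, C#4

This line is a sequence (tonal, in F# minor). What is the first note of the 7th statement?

With a 4-note motive the entries are D4, E4, F#4, G#4, A4, each up a 2nd from the previous.
Continuing: B4 → C#5. Statement 7 starts on C#5.

C#5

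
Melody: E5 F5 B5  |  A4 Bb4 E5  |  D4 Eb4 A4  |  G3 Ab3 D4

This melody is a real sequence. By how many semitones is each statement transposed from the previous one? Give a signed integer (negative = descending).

Unit = 3 notes; the statements start on E5, A4, D4, G3, moving down a 5th each time.
Counting half-steps from E5 to A4: -7.

-7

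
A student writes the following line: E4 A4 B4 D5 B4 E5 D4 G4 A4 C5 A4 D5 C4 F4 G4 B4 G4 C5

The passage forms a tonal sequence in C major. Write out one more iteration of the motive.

With a 6-note motive the entries are E4, D4, C4, each down a 2nd from the previous.
So cell 4 is B3 E4 F4 A4 F4 B4.

B3 E4 F4 A4 F4 B4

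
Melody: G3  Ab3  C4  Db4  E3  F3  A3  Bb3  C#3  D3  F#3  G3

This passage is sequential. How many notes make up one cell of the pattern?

4

12 notes total. Splitting into 3 groups of 4:
G3 Ab3 C4 Db4 | E3 F3 A3 Bb3 | C#3 D3 F#3 G3
Each cell is the previous one down a 3rd — so the unit is 4 notes.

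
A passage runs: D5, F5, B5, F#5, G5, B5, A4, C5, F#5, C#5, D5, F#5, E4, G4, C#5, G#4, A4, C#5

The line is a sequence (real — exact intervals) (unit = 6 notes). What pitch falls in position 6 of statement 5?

Grouping in 6s, the 6th note of each cell is B5, F#5, C#5.
Extending down a 4th: G#4 → D#4.

D#4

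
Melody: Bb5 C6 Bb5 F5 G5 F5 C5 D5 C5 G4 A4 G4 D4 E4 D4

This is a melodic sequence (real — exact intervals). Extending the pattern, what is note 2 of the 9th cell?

The unit is 3 notes. Position-2 pitches of the 5 shown cells: C6, G5, D5, A4, E4.
Each moves down a 4th. Continuing: B3 → F#3 → C#3 → G#2.

G#2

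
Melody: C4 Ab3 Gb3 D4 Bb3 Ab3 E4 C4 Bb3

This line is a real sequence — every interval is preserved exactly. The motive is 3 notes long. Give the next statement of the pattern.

Unit = 3 notes; the statements start on C4, D4, E4, moving up a 2nd each time.
From F#4 the exact shape gives F#4 D4 C4.

F#4 D4 C4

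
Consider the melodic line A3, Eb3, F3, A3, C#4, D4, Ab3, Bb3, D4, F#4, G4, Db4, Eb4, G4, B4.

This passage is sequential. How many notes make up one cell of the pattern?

5

Try groups of 5 (3 cells in 15 notes):
A3 Eb3 F3 A3 C#4 | D4 Ab3 Bb3 D4 F#4 | G4 Db4 Eb4 G4 B4
Every group is a transposition up a 4th of the one before; no shorter unit works.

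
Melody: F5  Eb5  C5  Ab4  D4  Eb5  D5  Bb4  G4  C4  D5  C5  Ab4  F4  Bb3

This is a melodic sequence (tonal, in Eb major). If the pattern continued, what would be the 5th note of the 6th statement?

F3

Grouping in 5s, the 5th note of each cell is D4, C4, Bb3.
Extending down a 2nd: Ab3 → G3 → F3.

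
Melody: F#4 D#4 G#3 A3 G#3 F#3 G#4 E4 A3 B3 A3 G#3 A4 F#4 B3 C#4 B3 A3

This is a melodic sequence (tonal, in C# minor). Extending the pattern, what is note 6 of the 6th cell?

Grouping in 6s, the 6th note of each cell is F#3, G#3, A3.
Carrying that up a 2nd forward: B3 → C#4 → D#4.

D#4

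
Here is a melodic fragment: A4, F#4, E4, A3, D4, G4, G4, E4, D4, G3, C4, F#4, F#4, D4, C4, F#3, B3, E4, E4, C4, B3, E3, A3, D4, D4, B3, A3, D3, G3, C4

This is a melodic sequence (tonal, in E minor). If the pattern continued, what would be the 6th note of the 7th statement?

Grouping in 6s, the 6th note of each cell is G4, F#4, E4, D4, C4.
Each moves down a 2nd. Continuing: B3 → A3.

A3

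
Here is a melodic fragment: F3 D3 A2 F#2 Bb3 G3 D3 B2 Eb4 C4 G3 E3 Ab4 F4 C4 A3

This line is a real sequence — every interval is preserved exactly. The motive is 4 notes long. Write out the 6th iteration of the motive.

Taking 4-note groups, the heads are F3, Bb3, Eb4, Ab4: the pattern moves up a 4th.
Extending up a 4th: Db5 → Gb5.
From Gb5 the exact shape gives Gb5 Eb5 Bb4 G4.

Gb5 Eb5 Bb4 G4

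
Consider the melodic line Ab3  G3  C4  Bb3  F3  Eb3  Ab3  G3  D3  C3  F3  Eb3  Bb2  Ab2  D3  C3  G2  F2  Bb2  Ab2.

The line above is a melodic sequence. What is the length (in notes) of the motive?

Try groups of 4 (5 cells in 20 notes):
Ab3 G3 C4 Bb3 | F3 Eb3 Ab3 G3 | D3 C3 F3 Eb3 | Bb2 Ab2 D3 C3 | G2 F2 Bb2 Ab2
That's a consistent down a 3rd shift per cell, and no other grouping gives one.

4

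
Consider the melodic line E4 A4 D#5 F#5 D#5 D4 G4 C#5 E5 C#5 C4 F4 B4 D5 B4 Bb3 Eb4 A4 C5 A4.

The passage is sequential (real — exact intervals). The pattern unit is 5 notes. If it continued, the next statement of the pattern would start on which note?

Unit = 5 notes; the statements start on E4, D4, C4, Bb3, moving down a 2nd each time.
One more step down a 2nd gives Ab3.

Ab3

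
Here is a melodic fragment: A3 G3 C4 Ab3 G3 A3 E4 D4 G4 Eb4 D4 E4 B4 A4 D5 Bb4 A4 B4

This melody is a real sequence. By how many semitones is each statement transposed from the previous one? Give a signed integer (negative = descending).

7

Unit = 6 notes; the statements start on A3, E4, B4, moving up a 5th each time.
A3→E4 is 64 − 57 = 7 semitones.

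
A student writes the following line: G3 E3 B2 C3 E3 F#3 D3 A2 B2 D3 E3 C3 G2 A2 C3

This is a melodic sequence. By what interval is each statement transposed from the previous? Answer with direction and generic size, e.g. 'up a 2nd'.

down a 2nd

Unit = 5 notes; the statements start on G3, F#3, E3, moving down a 2nd each time.
G3 to F#3 is down a 2nd.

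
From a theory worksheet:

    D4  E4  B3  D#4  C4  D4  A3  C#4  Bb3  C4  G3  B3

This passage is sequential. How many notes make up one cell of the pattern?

4

12 notes total. Splitting into 3 groups of 4:
D4 E4 B3 D#4 | C4 D4 A3 C#4 | Bb3 C4 G3 B3
Each cell is the previous one down a 2nd — so the unit is 4 notes.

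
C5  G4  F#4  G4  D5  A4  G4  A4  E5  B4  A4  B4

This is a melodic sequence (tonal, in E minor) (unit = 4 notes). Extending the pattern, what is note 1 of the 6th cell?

The unit is 4 notes. Position-1 pitches of the 3 shown cells: C5, D5, E5.
Extending up a 2nd: F#5 → G5 → A5.

A5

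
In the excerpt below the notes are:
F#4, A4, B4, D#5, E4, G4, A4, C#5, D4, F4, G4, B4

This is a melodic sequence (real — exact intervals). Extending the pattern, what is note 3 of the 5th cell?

Eb4

With 4-note cells, note 3 of each statement runs B4, A4, G4.
Carrying that down a 2nd forward: F4 → Eb4.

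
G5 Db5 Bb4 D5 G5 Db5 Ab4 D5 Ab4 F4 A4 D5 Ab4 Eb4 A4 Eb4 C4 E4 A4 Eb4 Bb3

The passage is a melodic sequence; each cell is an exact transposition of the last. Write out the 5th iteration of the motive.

B3 F3 D3 F#3 B3 F3 C3

With a 7-note motive the entries are G5, D5, A4, each down a 4th from the previous.
Carrying on: E4 → B3.
From B3 the exact shape gives B3 F3 D3 F#3 B3 F3 C3.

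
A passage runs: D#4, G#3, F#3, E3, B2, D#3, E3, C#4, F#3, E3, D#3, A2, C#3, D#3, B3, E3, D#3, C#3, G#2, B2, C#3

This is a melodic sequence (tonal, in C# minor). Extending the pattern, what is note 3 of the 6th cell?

A2

Grouping in 7s, the 3rd note of each cell is F#3, E3, D#3.
Each moves down a 2nd. Continuing: C#3 → B2 → A2.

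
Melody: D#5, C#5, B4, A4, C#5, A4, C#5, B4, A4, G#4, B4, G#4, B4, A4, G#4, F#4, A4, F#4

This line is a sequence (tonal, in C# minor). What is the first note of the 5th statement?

The 6-note cells begin on D#5, C#5, B4 — each down a 2nd from the last.
Extending the heads down a 2nd: A4 → G#4.

G#4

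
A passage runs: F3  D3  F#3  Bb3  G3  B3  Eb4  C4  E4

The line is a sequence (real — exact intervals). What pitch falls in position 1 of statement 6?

With 3-note cells, note 1 of each statement runs F3, Bb3, Eb4.
Each moves up a 4th. Continuing: Ab4 → Db5 → Gb5.

Gb5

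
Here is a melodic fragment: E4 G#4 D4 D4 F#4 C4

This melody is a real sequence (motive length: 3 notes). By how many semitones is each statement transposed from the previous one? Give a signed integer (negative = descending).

Unit = 3 notes; the statements start on E4, D4, moving down a 2nd each time.
E4 to D4 spans -2 semitones.

-2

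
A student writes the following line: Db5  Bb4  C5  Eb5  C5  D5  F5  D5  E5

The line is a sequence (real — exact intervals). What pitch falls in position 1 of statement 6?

B5

The unit is 3 notes. Position-1 pitches of the 3 shown cells: Db5, Eb5, F5.
Extending up a 2nd: G5 → A5 → B5.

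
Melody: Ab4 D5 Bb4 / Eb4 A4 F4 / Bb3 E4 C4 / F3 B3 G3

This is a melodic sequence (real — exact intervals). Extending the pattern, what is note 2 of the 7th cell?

Grouping in 3s, the 2nd note of each cell is D5, A4, E4, B3.
Each moves down a 4th. Continuing: F#3 → C#3 → G#2.

G#2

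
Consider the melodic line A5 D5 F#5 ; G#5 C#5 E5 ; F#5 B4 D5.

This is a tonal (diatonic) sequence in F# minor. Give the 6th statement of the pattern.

Unit = 3 notes; the statements start on A5, G#5, F#5, moving down a 2nd each time.
Carrying on: E5 → D5 → C#5.
So cell 6 is C#5 F#4 A4.

C#5 F#4 A4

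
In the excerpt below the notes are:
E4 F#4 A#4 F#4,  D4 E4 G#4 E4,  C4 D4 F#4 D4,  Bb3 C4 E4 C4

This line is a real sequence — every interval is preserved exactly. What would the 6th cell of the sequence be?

Gb3 Ab3 C4 Ab3

The 4-note cells begin on E4, D4, C4, Bb3 — each down a 2nd from the last.
Continuing the starts: Ab3 → Gb3.
So cell 6 is Gb3 Ab3 C4 Ab3.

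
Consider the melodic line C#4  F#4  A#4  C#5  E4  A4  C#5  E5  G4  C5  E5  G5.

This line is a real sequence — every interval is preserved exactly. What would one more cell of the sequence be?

Bb4 Eb5 G5 Bb5

The 4-note cells begin on C#4, E4, G4 — each up a 3rd from the last.
Statement 4 starts on Bb4 and keeps the same exact contour: Bb4 Eb5 G5 Bb5.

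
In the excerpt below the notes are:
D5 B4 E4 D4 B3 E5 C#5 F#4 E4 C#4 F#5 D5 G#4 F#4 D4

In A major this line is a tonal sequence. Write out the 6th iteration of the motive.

Taking 5-note groups, the heads are D5, E5, F#5: the pattern moves up a 2nd.
Carrying on: G#5 → A5 → B5.
So cell 6 is B5 G#5 C#5 B4 G#4.

B5 G#5 C#5 B4 G#4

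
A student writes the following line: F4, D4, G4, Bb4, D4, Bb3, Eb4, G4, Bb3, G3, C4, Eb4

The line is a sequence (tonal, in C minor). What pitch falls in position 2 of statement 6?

Ab2

Grouping in 4s, the 2nd note of each cell is D4, Bb3, G3.
Carrying that down a 3rd forward: Eb3 → C3 → Ab2.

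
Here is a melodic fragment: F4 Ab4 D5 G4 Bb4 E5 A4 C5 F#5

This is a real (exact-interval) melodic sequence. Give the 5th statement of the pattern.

C#5 E5 A#5

Unit = 3 notes; the statements start on F4, G4, A4, moving up a 2nd each time.
Carrying on: B4 → C#5.
From C#5 the exact shape gives C#5 E5 A#5.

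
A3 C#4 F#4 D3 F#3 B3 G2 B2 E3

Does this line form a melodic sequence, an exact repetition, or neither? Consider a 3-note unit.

sequence

Each 3-note cell is the previous one transposed down a 5th.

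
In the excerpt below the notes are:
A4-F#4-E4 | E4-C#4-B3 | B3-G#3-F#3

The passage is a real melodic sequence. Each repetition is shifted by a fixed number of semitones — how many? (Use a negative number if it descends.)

-5

Taking 3-note groups, the heads are A4, E4, B3: the pattern moves down a 4th.
Counting half-steps from A4 to E4: -5.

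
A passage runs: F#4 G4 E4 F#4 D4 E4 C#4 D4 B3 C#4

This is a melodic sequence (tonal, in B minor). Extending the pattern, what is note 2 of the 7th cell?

The unit is 2 notes. Position-2 pitches of the 5 shown cells: G4, F#4, E4, D4, C#4.
Each moves down a 2nd. Continuing: B3 → A3.

A3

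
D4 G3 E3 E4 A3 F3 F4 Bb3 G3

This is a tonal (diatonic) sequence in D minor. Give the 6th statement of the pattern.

Bb4 E4 C4

With a 3-note motive the entries are D4, E4, F4, each up a 2nd from the previous.
Carrying on: G4 → A4 → Bb4.
Statement 6 starts on Bb4 and keeps the same diatonic contour: Bb4 E4 C4.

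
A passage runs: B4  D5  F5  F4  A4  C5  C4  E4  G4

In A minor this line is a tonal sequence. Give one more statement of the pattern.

Taking 3-note groups, the heads are B4, F4, C4: the pattern moves down a 4th.
From G3 the diatonic shape gives G3 B3 D4.

G3 B3 D4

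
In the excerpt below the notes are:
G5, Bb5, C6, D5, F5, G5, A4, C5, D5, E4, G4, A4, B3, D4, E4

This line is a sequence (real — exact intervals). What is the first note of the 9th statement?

D#2

Unit = 3 notes; the statements start on G5, D5, A4, E4, B3, moving down a 4th each time.
Continuing: F#3 → C#3 → G#2 → D#2. Statement 9 starts on D#2.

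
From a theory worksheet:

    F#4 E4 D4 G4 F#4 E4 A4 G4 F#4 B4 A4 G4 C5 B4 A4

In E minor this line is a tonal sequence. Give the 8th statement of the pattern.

Unit = 3 notes; the statements start on F#4, G4, A4, B4, C5, moving up a 2nd each time.
Continuing the starts: D5 → E5 → F#5.
Statement 8 starts on F#5 and keeps the same diatonic contour: F#5 E5 D5.

F#5 E5 D5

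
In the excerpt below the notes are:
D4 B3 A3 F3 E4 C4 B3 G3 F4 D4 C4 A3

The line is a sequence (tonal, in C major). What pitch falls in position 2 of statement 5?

F4

Grouping in 4s, the 2nd note of each cell is B3, C4, D4.
Each moves up a 2nd. Continuing: E4 → F4.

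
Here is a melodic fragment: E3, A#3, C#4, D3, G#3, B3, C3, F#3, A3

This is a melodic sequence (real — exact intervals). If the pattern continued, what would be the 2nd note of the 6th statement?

Grouping in 3s, the 2nd note of each cell is A#3, G#3, F#3.
Carrying that down a 2nd forward: E3 → D3 → C3.

C3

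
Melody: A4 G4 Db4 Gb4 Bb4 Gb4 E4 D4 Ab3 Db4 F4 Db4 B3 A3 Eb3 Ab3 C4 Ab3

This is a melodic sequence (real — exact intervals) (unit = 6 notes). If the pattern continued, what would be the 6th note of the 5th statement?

Bb2

With 6-note cells, note 6 of each statement runs Gb4, Db4, Ab3.
Carrying that down a 4th forward: Eb3 → Bb2.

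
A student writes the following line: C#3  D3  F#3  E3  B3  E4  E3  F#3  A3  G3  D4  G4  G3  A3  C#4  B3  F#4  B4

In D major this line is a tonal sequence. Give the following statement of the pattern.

The 6-note cells begin on C#3, E3, G3 — each up a 3rd from the last.
Statement 4 starts on B3 and keeps the same diatonic contour: B3 C#4 E4 D4 A4 D5.

B3 C#4 E4 D4 A4 D5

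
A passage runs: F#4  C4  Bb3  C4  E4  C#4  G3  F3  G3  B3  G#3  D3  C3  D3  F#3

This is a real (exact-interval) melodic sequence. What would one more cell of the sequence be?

D#3 A2 G2 A2 C#3

Unit = 5 notes; the statements start on F#4, C#4, G#3, moving down a 4th each time.
Statement 4 starts on D#3 and keeps the same exact contour: D#3 A2 G2 A2 C#3.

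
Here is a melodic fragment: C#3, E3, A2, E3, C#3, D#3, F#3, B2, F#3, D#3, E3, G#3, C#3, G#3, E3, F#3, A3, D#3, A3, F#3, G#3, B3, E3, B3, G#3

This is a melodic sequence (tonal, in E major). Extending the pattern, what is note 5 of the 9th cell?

With 5-note cells, note 5 of each statement runs C#3, D#3, E3, F#3, G#3.
Each moves up a 2nd. Continuing: A3 → B3 → C#4 → D#4.

D#4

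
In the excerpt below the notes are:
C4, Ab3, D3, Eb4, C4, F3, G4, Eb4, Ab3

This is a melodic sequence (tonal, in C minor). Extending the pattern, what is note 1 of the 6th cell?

F5

With 3-note cells, note 1 of each statement runs C4, Eb4, G4.
Extending up a 3rd: Bb4 → D5 → F5.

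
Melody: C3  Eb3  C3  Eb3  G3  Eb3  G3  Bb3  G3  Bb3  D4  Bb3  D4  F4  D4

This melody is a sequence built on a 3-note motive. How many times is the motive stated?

5

15 notes in groups of 3 gives 15/3 = 5 statements.
Starts: C3, Eb3, G3, Bb3, D4 — each up a 3rd.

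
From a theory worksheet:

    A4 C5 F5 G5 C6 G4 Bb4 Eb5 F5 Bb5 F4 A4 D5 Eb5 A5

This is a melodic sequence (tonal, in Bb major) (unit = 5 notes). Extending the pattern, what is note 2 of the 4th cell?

G4

Grouping in 5s, the 2nd note of each cell is C5, Bb4, A4.
One more down a 2nd gives G4.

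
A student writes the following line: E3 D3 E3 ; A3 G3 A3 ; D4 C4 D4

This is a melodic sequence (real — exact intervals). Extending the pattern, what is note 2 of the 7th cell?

Ab5

With 3-note cells, note 2 of each statement runs D3, G3, C4.
Each moves up a 4th. Continuing: F4 → Bb4 → Eb5 → Ab5.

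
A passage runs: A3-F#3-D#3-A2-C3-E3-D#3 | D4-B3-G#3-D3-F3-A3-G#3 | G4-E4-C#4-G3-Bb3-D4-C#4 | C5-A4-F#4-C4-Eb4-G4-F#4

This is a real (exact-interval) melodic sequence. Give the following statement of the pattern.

Taking 7-note groups, the heads are A3, D4, G4, C5: the pattern moves up a 4th.
From F5 the exact shape gives F5 D5 B4 F4 Ab4 C5 B4.

F5 D5 B4 F4 Ab4 C5 B4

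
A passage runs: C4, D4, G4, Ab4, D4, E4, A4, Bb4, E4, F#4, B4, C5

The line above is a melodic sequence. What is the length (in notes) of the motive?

12 notes total. Splitting into 3 groups of 4:
C4 D4 G4 Ab4 | D4 E4 A4 Bb4 | E4 F#4 B4 C5
Each cell is the previous one up a 2nd — so the unit is 4 notes.

4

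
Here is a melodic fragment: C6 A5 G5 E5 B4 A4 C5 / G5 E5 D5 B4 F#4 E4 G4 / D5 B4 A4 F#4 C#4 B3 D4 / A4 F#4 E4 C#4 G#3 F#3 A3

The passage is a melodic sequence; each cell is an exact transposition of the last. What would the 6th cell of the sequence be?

Taking 7-note groups, the heads are C6, G5, D5, A4: the pattern moves down a 4th.
Carrying on: E4 → B3.
Statement 6 starts on B3 and keeps the same exact contour: B3 G#3 F#3 D#3 A#2 G#2 B2.

B3 G#3 F#3 D#3 A#2 G#2 B2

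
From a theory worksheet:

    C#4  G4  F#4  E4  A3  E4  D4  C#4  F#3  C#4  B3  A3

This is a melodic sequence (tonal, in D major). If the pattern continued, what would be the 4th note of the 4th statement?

The unit is 4 notes. Position-4 pitches of the 3 shown cells: E4, C#4, A3.
Each moves down a 3rd; the next is F#3.

F#3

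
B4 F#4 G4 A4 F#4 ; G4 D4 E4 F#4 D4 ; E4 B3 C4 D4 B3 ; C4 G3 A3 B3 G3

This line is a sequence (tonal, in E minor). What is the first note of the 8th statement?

B2

With a 5-note motive the entries are B4, G4, E4, C4, each down a 3rd from the previous.
Extending the heads down a 3rd: A3 → F#3 → D3 → B2.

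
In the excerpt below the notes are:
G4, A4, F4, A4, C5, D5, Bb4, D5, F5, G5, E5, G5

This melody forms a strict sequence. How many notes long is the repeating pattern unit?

4

There are 12 notes; a 4-note unit gives 3 cells:
G4 A4 F4 A4 | C5 D5 Bb4 D5 | F5 G5 E5 G5
Every group is a transposition up a 4th of the one before; no shorter unit works.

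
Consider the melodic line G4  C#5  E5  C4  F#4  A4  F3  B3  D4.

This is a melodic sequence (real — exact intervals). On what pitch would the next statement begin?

With a 3-note motive the entries are G4, C4, F3, each down a 5th from the previous.
The next head, down a 5th from F3, is Bb2.

Bb2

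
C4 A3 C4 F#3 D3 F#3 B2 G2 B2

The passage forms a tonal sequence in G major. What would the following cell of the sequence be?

E2 C2 E2

With a 3-note motive the entries are C4, F#3, B2, each down a 5th from the previous.
From E2 the diatonic shape gives E2 C2 E2.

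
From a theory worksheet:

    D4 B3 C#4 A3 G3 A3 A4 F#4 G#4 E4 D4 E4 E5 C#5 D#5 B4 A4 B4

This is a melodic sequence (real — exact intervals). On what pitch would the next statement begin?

B5

Unit = 6 notes; the statements start on D4, A4, E5, moving up a 5th each time.
One more step up a 5th gives B5.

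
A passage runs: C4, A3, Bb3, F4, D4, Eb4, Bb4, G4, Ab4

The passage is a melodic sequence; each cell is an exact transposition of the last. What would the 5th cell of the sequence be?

The 3-note cells begin on C4, F4, Bb4 — each up a 4th from the last.
Extending up a 4th: Eb5 → Ab5.
So cell 5 is Ab5 F5 Gb5.

Ab5 F5 Gb5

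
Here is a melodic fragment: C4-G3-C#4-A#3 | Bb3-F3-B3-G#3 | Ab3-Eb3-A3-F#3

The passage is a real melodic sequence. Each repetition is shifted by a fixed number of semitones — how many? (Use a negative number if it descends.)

Unit = 4 notes; the statements start on C4, Bb3, Ab3, moving down a 2nd each time.
C4 to Bb3 spans -2 semitones.

-2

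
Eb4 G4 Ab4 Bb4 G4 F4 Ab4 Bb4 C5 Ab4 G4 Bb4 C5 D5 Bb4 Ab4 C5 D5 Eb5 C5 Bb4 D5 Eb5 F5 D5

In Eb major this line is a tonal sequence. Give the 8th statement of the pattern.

Taking 5-note groups, the heads are Eb4, F4, G4, Ab4, Bb4: the pattern moves up a 2nd.
Carrying on: C5 → D5 → Eb5.
Statement 8 starts on Eb5 and keeps the same diatonic contour: Eb5 G5 Ab5 Bb5 G5.

Eb5 G5 Ab5 Bb5 G5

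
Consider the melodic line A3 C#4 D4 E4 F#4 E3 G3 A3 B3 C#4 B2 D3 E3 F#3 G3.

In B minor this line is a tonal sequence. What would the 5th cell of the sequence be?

C#2 E2 F#2 G2 A2

The 5-note cells begin on A3, E3, B2 — each down a 4th from the last.
Carrying on: F#2 → C#2.
From C#2 the diatonic shape gives C#2 E2 F#2 G2 A2.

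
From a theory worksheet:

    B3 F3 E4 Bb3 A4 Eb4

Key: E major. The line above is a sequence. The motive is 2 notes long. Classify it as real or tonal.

real

Each cell has the same semitone pattern (-6,) — intervals are preserved exactly.
And F3 lies outside E major, so the sequence is real rather than tonal.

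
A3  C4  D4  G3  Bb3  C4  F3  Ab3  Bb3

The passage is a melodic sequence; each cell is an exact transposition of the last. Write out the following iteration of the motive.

Unit = 3 notes; the statements start on A3, G3, F3, moving down a 2nd each time.
Statement 4 starts on Eb3 and keeps the same exact contour: Eb3 Gb3 Ab3.

Eb3 Gb3 Ab3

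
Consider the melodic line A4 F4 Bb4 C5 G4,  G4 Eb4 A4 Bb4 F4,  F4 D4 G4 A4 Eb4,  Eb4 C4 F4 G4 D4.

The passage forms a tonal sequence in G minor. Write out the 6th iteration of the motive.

Taking 5-note groups, the heads are A4, G4, F4, Eb4: the pattern moves down a 2nd.
Extending down a 2nd: D4 → C4.
Statement 6 starts on C4 and keeps the same diatonic contour: C4 A3 D4 Eb4 Bb3.

C4 A3 D4 Eb4 Bb3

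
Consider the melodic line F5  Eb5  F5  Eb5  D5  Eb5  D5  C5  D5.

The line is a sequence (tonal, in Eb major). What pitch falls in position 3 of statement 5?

Bb4

The unit is 3 notes. Position-3 pitches of the 3 shown cells: F5, Eb5, D5.
Each moves down a 2nd. Continuing: C5 → Bb4.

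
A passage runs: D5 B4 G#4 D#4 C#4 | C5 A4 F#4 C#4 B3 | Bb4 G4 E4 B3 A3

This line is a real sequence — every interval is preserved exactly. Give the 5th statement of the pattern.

Taking 5-note groups, the heads are D5, C5, Bb4: the pattern moves down a 2nd.
Carrying on: Ab4 → Gb4.
Statement 5 starts on Gb4 and keeps the same exact contour: Gb4 Eb4 C4 G3 F3.

Gb4 Eb4 C4 G3 F3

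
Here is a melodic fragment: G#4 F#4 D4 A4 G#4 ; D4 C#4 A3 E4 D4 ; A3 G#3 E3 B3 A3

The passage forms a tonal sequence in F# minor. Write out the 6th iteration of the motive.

F#2 E2 C#2 G#2 F#2

Unit = 5 notes; the statements start on G#4, D4, A3, moving down a 4th each time.
Continuing the starts: E3 → B2 → F#2.
From F#2 the diatonic shape gives F#2 E2 C#2 G#2 F#2.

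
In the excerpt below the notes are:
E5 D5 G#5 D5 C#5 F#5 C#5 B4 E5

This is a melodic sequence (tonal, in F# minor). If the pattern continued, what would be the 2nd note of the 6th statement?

F#4

Grouping in 3s, the 2nd note of each cell is D5, C#5, B4.
Extending down a 2nd: A4 → G#4 → F#4.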